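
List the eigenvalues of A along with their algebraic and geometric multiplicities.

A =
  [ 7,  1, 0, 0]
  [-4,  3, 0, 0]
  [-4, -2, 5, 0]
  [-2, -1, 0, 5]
λ = 5: alg = 4, geom = 3

Step 1 — factor the characteristic polynomial to read off the algebraic multiplicities:
  χ_A(x) = (x - 5)^4

Step 2 — compute geometric multiplicities via the rank-nullity identity g(λ) = n − rank(A − λI):
  rank(A − (5)·I) = 1, so dim ker(A − (5)·I) = n − 1 = 3

Summary:
  λ = 5: algebraic multiplicity = 4, geometric multiplicity = 3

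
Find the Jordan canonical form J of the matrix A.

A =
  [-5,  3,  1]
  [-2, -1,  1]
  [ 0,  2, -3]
J_3(-3)

The characteristic polynomial is
  det(x·I − A) = x^3 + 9*x^2 + 27*x + 27 = (x + 3)^3

Eigenvalues and multiplicities (the geometric multiplicity of λ is n − rank(A − λI), which equals the number of Jordan blocks for λ):
  λ = -3: algebraic multiplicity = 3, geometric multiplicity = 1

Determining the block sizes for each eigenvalue:
  λ = -3: one block (gm = 1), so the single block has size am = 3 → block sizes [3]

Assembling the blocks gives a Jordan form
J =
  [-3,  1,  0]
  [ 0, -3,  1]
  [ 0,  0, -3]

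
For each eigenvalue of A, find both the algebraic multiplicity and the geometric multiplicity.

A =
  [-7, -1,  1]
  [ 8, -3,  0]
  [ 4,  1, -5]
λ = -5: alg = 3, geom = 1

Step 1 — factor the characteristic polynomial to read off the algebraic multiplicities:
  χ_A(x) = (x + 5)^3

Step 2 — compute geometric multiplicities via the rank-nullity identity g(λ) = n − rank(A − λI):
  rank(A − (-5)·I) = 2, so dim ker(A − (-5)·I) = n − 2 = 1

Summary:
  λ = -5: algebraic multiplicity = 3, geometric multiplicity = 1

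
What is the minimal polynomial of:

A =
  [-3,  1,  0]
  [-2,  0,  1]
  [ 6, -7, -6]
x^3 + 9*x^2 + 27*x + 27

The characteristic polynomial is χ_A(x) = (x + 3)^3, so the eigenvalues are known. The minimal polynomial is
  m_A(x) = Π_λ (x − λ)^{k_λ}
where k_λ is the size of the *largest* Jordan block for λ (equivalently, the smallest k with (A − λI)^k v = 0 for every generalised eigenvector v of λ).

  λ = -3: largest Jordan block has size 3, contributing (x + 3)^3

So m_A(x) = (x + 3)^3 = x^3 + 9*x^2 + 27*x + 27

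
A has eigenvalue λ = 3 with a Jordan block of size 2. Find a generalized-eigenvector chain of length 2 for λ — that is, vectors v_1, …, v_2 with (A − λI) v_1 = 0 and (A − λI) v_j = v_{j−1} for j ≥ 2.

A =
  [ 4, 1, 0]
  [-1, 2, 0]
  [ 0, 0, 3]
A Jordan chain for λ = 3 of length 2:
v_1 = (1, -1, 0)ᵀ
v_2 = (1, 0, 0)ᵀ

Let N = A − (3)·I. We want v_2 with N^2 v_2 = 0 but N^1 v_2 ≠ 0; then v_{j-1} := N · v_j for j = 2, …, 2.

Pick v_2 = (1, 0, 0)ᵀ.
Then v_1 = N · v_2 = (1, -1, 0)ᵀ.

Sanity check: (A − (3)·I) v_1 = (0, 0, 0)ᵀ = 0. ✓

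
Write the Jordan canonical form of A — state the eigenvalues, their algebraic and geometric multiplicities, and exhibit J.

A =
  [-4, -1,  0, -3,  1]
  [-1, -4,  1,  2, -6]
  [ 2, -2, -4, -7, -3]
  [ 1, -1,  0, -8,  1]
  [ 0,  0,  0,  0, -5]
J_3(-5) ⊕ J_1(-5) ⊕ J_1(-5)

The characteristic polynomial is
  det(x·I − A) = x^5 + 25*x^4 + 250*x^3 + 1250*x^2 + 3125*x + 3125 = (x + 5)^5

Eigenvalues and multiplicities (the geometric multiplicity of λ is n − rank(A − λI), which equals the number of Jordan blocks for λ):
  λ = -5: algebraic multiplicity = 5, geometric multiplicity = 3

Determining the block sizes for each eigenvalue:
  λ = -5: with am = 5 and gm = 3, the partition is not yet determined (e.g. several partitions of 5 into 3 parts exist). Let N = A − (-5)·I. Computing rank(N^1) = 2, rank(N^2) = 1, rank(N^3) = 0; the number of blocks of size ≥ j is rank(N^{j−1}) − rank(N^j), giving [3, 1, 1]. So we have 1 block(s) of size 3, 2 block(s) of size 1 → block sizes [3, 1, 1]

Assembling the blocks gives a Jordan form
J =
  [-5,  1,  0,  0,  0]
  [ 0, -5,  1,  0,  0]
  [ 0,  0, -5,  0,  0]
  [ 0,  0,  0, -5,  0]
  [ 0,  0,  0,  0, -5]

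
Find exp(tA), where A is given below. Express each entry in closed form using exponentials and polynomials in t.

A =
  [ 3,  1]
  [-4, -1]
e^{tA} =
  [2*t*exp(t) + exp(t), t*exp(t)]
  [-4*t*exp(t), -2*t*exp(t) + exp(t)]

Strategy: write A = P · J · P⁻¹ where J is a Jordan canonical form, so e^{tA} = P · e^{tJ} · P⁻¹, and e^{tJ} can be computed block-by-block.

A has Jordan form
J =
  [1, 1]
  [0, 1]
(up to reordering of blocks).

Per-block formulas:
  For a 2×2 Jordan block J_2(1): exp(t · J_2(1)) = e^(1t)·(I + t·N), where N is the 2×2 nilpotent shift.

After assembling e^{tJ} and conjugating by P, we get:

e^{tA} =
  [2*t*exp(t) + exp(t), t*exp(t)]
  [-4*t*exp(t), -2*t*exp(t) + exp(t)]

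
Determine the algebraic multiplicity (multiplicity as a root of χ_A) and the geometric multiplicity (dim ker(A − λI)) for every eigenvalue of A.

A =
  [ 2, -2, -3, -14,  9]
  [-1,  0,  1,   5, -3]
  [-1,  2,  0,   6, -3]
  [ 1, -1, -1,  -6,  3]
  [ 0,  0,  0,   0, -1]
λ = -1: alg = 5, geom = 3

Step 1 — factor the characteristic polynomial to read off the algebraic multiplicities:
  χ_A(x) = (x + 1)^5

Step 2 — compute geometric multiplicities via the rank-nullity identity g(λ) = n − rank(A − λI):
  rank(A − (-1)·I) = 2, so dim ker(A − (-1)·I) = n − 2 = 3

Summary:
  λ = -1: algebraic multiplicity = 5, geometric multiplicity = 3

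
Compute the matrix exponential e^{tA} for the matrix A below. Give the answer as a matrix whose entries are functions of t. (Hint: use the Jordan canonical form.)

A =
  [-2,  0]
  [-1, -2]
e^{tA} =
  [exp(-2*t), 0]
  [-t*exp(-2*t), exp(-2*t)]

Strategy: write A = P · J · P⁻¹ where J is a Jordan canonical form, so e^{tA} = P · e^{tJ} · P⁻¹, and e^{tJ} can be computed block-by-block.

A has Jordan form
J =
  [-2,  1]
  [ 0, -2]
(up to reordering of blocks).

Per-block formulas:
  For a 2×2 Jordan block J_2(-2): exp(t · J_2(-2)) = e^(-2t)·(I + t·N), where N is the 2×2 nilpotent shift.

After assembling e^{tJ} and conjugating by P, we get:

e^{tA} =
  [exp(-2*t), 0]
  [-t*exp(-2*t), exp(-2*t)]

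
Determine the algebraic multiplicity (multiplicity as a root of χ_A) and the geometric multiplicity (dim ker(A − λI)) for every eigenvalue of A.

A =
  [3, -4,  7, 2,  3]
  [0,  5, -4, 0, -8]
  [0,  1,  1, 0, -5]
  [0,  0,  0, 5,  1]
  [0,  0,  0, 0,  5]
λ = 3: alg = 3, geom = 1; λ = 5: alg = 2, geom = 1

Step 1 — factor the characteristic polynomial to read off the algebraic multiplicities:
  χ_A(x) = (x - 5)^2*(x - 3)^3

Step 2 — compute geometric multiplicities via the rank-nullity identity g(λ) = n − rank(A − λI):
  rank(A − (3)·I) = 4, so dim ker(A − (3)·I) = n − 4 = 1
  rank(A − (5)·I) = 4, so dim ker(A − (5)·I) = n − 4 = 1

Summary:
  λ = 3: algebraic multiplicity = 3, geometric multiplicity = 1
  λ = 5: algebraic multiplicity = 2, geometric multiplicity = 1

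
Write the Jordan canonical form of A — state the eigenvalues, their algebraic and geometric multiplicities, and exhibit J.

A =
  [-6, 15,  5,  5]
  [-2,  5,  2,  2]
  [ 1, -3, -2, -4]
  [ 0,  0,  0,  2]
J_2(-1) ⊕ J_1(-1) ⊕ J_1(2)

The characteristic polynomial is
  det(x·I − A) = x^4 + x^3 - 3*x^2 - 5*x - 2 = (x - 2)*(x + 1)^3

Eigenvalues and multiplicities (the geometric multiplicity of λ is n − rank(A − λI), which equals the number of Jordan blocks for λ):
  λ = -1: algebraic multiplicity = 3, geometric multiplicity = 2
  λ = 2: algebraic multiplicity = 1, geometric multiplicity = 1

Determining the block sizes for each eigenvalue:
  λ = -1: 2 blocks summing to 3 forces exactly one block of size 2 and the rest size 1 → block sizes [2, 1]
  λ = 2: one block (gm = 1), so the single block has size am = 1 → block sizes [1]

Assembling the blocks gives a Jordan form
J =
  [-1,  1,  0, 0]
  [ 0, -1,  0, 0]
  [ 0,  0, -1, 0]
  [ 0,  0,  0, 2]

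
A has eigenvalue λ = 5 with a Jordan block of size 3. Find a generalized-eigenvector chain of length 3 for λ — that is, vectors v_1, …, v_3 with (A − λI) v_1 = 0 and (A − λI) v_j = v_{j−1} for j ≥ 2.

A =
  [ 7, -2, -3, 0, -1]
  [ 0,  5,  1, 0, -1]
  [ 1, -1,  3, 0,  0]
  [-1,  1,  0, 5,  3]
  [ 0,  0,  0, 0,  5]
A Jordan chain for λ = 5 of length 3:
v_1 = (1, 1, 0, -2, 0)ᵀ
v_2 = (2, 0, 1, -1, 0)ᵀ
v_3 = (1, 0, 0, 0, 0)ᵀ

Let N = A − (5)·I. We want v_3 with N^3 v_3 = 0 but N^2 v_3 ≠ 0; then v_{j-1} := N · v_j for j = 3, …, 2.

Pick v_3 = (1, 0, 0, 0, 0)ᵀ.
Then v_2 = N · v_3 = (2, 0, 1, -1, 0)ᵀ.
Then v_1 = N · v_2 = (1, 1, 0, -2, 0)ᵀ.

Sanity check: (A − (5)·I) v_1 = (0, 0, 0, 0, 0)ᵀ = 0. ✓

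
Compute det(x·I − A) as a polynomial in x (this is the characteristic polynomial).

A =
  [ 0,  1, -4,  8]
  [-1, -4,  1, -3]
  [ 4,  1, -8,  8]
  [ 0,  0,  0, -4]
x^4 + 16*x^3 + 96*x^2 + 256*x + 256

Expanding det(x·I − A) (e.g. by cofactor expansion or by noting that A is similar to its Jordan form J, which has the same characteristic polynomial as A) gives
  χ_A(x) = x^4 + 16*x^3 + 96*x^2 + 256*x + 256
which factors as (x + 4)^4. The eigenvalues (with algebraic multiplicities) are λ = -4 with multiplicity 4.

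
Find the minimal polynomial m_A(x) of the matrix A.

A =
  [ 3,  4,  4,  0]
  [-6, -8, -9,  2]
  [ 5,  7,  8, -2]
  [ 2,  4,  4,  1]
x^3 - 3*x^2 + 3*x - 1

The characteristic polynomial is χ_A(x) = (x - 1)^4, so the eigenvalues are known. The minimal polynomial is
  m_A(x) = Π_λ (x − λ)^{k_λ}
where k_λ is the size of the *largest* Jordan block for λ (equivalently, the smallest k with (A − λI)^k v = 0 for every generalised eigenvector v of λ).

  λ = 1: largest Jordan block has size 3, contributing (x − 1)^3

So m_A(x) = (x - 1)^3 = x^3 - 3*x^2 + 3*x - 1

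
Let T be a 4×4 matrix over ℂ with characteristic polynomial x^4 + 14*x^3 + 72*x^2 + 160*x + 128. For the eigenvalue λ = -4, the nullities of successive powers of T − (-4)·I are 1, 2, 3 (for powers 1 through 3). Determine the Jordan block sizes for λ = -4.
Block sizes for λ = -4: [3]

From the dimensions of kernels of powers, the number of Jordan blocks of size at least j is d_j − d_{j−1} where d_j = dim ker(N^j) (with d_0 = 0). Computing the differences gives [1, 1, 1].
The number of blocks of size exactly k is (#blocks of size ≥ k) − (#blocks of size ≥ k + 1), so the partition is: 1 block(s) of size 3.
In nonincreasing order the block sizes are [3].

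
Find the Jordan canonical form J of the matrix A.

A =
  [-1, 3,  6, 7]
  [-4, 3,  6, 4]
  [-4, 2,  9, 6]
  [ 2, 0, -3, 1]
J_3(3) ⊕ J_1(3)

The characteristic polynomial is
  det(x·I − A) = x^4 - 12*x^3 + 54*x^2 - 108*x + 81 = (x - 3)^4

Eigenvalues and multiplicities (the geometric multiplicity of λ is n − rank(A − λI), which equals the number of Jordan blocks for λ):
  λ = 3: algebraic multiplicity = 4, geometric multiplicity = 2

Determining the block sizes for each eigenvalue:
  λ = 3: with am = 4 and gm = 2, the partition is not yet determined (e.g. several partitions of 4 into 2 parts exist). Let N = A − (3)·I. Computing rank(N^1) = 2, rank(N^2) = 1, rank(N^3) = 0; the number of blocks of size ≥ j is rank(N^{j−1}) − rank(N^j), giving [2, 1, 1]. So we have 1 block(s) of size 3, 1 block(s) of size 1 → block sizes [3, 1]

Assembling the blocks gives a Jordan form
J =
  [3, 1, 0, 0]
  [0, 3, 1, 0]
  [0, 0, 3, 0]
  [0, 0, 0, 3]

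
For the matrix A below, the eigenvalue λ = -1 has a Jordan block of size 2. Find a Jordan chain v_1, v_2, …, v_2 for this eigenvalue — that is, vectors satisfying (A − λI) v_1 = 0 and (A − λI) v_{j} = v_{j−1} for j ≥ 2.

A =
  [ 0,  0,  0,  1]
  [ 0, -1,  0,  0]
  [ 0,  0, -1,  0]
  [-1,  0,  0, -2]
A Jordan chain for λ = -1 of length 2:
v_1 = (1, 0, 0, -1)ᵀ
v_2 = (1, 0, 0, 0)ᵀ

Let N = A − (-1)·I. We want v_2 with N^2 v_2 = 0 but N^1 v_2 ≠ 0; then v_{j-1} := N · v_j for j = 2, …, 2.

Pick v_2 = (1, 0, 0, 0)ᵀ.
Then v_1 = N · v_2 = (1, 0, 0, -1)ᵀ.

Sanity check: (A − (-1)·I) v_1 = (0, 0, 0, 0)ᵀ = 0. ✓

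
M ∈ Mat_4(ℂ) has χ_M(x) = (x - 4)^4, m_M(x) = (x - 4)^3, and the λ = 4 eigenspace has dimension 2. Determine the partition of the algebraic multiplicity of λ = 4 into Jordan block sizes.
Block sizes for λ = 4: [3, 1]

Step 1 — from the characteristic polynomial, algebraic multiplicity of λ = 4 is 4. From dim ker(M − (4)·I) = 2, there are exactly 2 Jordan blocks for λ = 4.
Step 2 — from the minimal polynomial, the factor (x − 4)^3 tells us the largest block for λ = 4 has size 3.
Step 3 — with total size 4, 2 blocks, and largest block 3, the block sizes (in nonincreasing order) are [3, 1].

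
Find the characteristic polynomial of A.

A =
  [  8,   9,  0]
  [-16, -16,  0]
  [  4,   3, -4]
x^3 + 12*x^2 + 48*x + 64

Expanding det(x·I − A) (e.g. by cofactor expansion or by noting that A is similar to its Jordan form J, which has the same characteristic polynomial as A) gives
  χ_A(x) = x^3 + 12*x^2 + 48*x + 64
which factors as (x + 4)^3. The eigenvalues (with algebraic multiplicities) are λ = -4 with multiplicity 3.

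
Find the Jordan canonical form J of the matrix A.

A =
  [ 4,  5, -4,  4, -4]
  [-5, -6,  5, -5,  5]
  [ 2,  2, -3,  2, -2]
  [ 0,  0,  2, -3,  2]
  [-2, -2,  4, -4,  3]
J_3(-1) ⊕ J_1(-1) ⊕ J_1(-1)

The characteristic polynomial is
  det(x·I − A) = x^5 + 5*x^4 + 10*x^3 + 10*x^2 + 5*x + 1 = (x + 1)^5

Eigenvalues and multiplicities (the geometric multiplicity of λ is n − rank(A − λI), which equals the number of Jordan blocks for λ):
  λ = -1: algebraic multiplicity = 5, geometric multiplicity = 3

Determining the block sizes for each eigenvalue:
  λ = -1: with am = 5 and gm = 3, the partition is not yet determined (e.g. several partitions of 5 into 3 parts exist). Let N = A − (-1)·I. Computing rank(N^1) = 2, rank(N^2) = 1, rank(N^3) = 0; the number of blocks of size ≥ j is rank(N^{j−1}) − rank(N^j), giving [3, 1, 1]. So we have 1 block(s) of size 3, 2 block(s) of size 1 → block sizes [3, 1, 1]

Assembling the blocks gives a Jordan form
J =
  [-1,  1,  0,  0,  0]
  [ 0, -1,  1,  0,  0]
  [ 0,  0, -1,  0,  0]
  [ 0,  0,  0, -1,  0]
  [ 0,  0,  0,  0, -1]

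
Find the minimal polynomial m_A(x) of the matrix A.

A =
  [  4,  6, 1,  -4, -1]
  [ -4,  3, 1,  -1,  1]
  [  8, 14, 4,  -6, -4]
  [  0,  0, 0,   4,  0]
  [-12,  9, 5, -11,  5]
x^3 - 12*x^2 + 48*x - 64

The characteristic polynomial is χ_A(x) = (x - 4)^5, so the eigenvalues are known. The minimal polynomial is
  m_A(x) = Π_λ (x − λ)^{k_λ}
where k_λ is the size of the *largest* Jordan block for λ (equivalently, the smallest k with (A − λI)^k v = 0 for every generalised eigenvector v of λ).

  λ = 4: largest Jordan block has size 3, contributing (x − 4)^3

So m_A(x) = (x - 4)^3 = x^3 - 12*x^2 + 48*x - 64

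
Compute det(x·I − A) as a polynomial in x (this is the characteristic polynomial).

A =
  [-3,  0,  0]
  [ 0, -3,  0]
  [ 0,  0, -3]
x^3 + 9*x^2 + 27*x + 27

Expanding det(x·I − A) (e.g. by cofactor expansion or by noting that A is similar to its Jordan form J, which has the same characteristic polynomial as A) gives
  χ_A(x) = x^3 + 9*x^2 + 27*x + 27
which factors as (x + 3)^3. The eigenvalues (with algebraic multiplicities) are λ = -3 with multiplicity 3.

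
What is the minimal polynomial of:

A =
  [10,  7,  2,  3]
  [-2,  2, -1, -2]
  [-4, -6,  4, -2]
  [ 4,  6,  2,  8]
x^3 - 18*x^2 + 108*x - 216

The characteristic polynomial is χ_A(x) = (x - 6)^4, so the eigenvalues are known. The minimal polynomial is
  m_A(x) = Π_λ (x − λ)^{k_λ}
where k_λ is the size of the *largest* Jordan block for λ (equivalently, the smallest k with (A − λI)^k v = 0 for every generalised eigenvector v of λ).

  λ = 6: largest Jordan block has size 3, contributing (x − 6)^3

So m_A(x) = (x - 6)^3 = x^3 - 18*x^2 + 108*x - 216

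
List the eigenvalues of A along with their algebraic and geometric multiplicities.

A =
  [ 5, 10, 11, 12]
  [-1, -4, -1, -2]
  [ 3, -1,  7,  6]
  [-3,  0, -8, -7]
λ = -1: alg = 3, geom = 1; λ = 4: alg = 1, geom = 1

Step 1 — factor the characteristic polynomial to read off the algebraic multiplicities:
  χ_A(x) = (x - 4)*(x + 1)^3

Step 2 — compute geometric multiplicities via the rank-nullity identity g(λ) = n − rank(A − λI):
  rank(A − (-1)·I) = 3, so dim ker(A − (-1)·I) = n − 3 = 1
  rank(A − (4)·I) = 3, so dim ker(A − (4)·I) = n − 3 = 1

Summary:
  λ = -1: algebraic multiplicity = 3, geometric multiplicity = 1
  λ = 4: algebraic multiplicity = 1, geometric multiplicity = 1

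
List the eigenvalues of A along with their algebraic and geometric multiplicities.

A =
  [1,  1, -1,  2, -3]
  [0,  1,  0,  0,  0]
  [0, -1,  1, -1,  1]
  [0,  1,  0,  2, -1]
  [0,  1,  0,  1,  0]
λ = 1: alg = 5, geom = 3

Step 1 — factor the characteristic polynomial to read off the algebraic multiplicities:
  χ_A(x) = (x - 1)^5

Step 2 — compute geometric multiplicities via the rank-nullity identity g(λ) = n − rank(A − λI):
  rank(A − (1)·I) = 2, so dim ker(A − (1)·I) = n − 2 = 3

Summary:
  λ = 1: algebraic multiplicity = 5, geometric multiplicity = 3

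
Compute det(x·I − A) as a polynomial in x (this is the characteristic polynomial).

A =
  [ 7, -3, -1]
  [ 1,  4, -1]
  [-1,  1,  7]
x^3 - 18*x^2 + 108*x - 216

Expanding det(x·I − A) (e.g. by cofactor expansion or by noting that A is similar to its Jordan form J, which has the same characteristic polynomial as A) gives
  χ_A(x) = x^3 - 18*x^2 + 108*x - 216
which factors as (x - 6)^3. The eigenvalues (with algebraic multiplicities) are λ = 6 with multiplicity 3.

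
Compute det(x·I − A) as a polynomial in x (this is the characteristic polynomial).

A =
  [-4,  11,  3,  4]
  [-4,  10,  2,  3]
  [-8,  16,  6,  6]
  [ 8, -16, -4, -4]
x^4 - 8*x^3 + 24*x^2 - 32*x + 16

Expanding det(x·I − A) (e.g. by cofactor expansion or by noting that A is similar to its Jordan form J, which has the same characteristic polynomial as A) gives
  χ_A(x) = x^4 - 8*x^3 + 24*x^2 - 32*x + 16
which factors as (x - 2)^4. The eigenvalues (with algebraic multiplicities) are λ = 2 with multiplicity 4.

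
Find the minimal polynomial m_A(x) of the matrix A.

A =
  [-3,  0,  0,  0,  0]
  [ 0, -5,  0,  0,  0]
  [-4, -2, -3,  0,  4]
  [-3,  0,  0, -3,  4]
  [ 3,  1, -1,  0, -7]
x^4 + 16*x^3 + 94*x^2 + 240*x + 225

The characteristic polynomial is χ_A(x) = (x + 3)^2*(x + 5)^3, so the eigenvalues are known. The minimal polynomial is
  m_A(x) = Π_λ (x − λ)^{k_λ}
where k_λ is the size of the *largest* Jordan block for λ (equivalently, the smallest k with (A − λI)^k v = 0 for every generalised eigenvector v of λ).

  λ = -5: largest Jordan block has size 2, contributing (x + 5)^2
  λ = -3: largest Jordan block has size 2, contributing (x + 3)^2

So m_A(x) = (x + 3)^2*(x + 5)^2 = x^4 + 16*x^3 + 94*x^2 + 240*x + 225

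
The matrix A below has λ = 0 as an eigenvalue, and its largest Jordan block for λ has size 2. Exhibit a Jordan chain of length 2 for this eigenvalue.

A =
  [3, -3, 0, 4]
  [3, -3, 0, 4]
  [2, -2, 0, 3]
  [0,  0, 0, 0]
A Jordan chain for λ = 0 of length 2:
v_1 = (3, 3, 2, 0)ᵀ
v_2 = (1, 0, 0, 0)ᵀ

Let N = A − (0)·I. We want v_2 with N^2 v_2 = 0 but N^1 v_2 ≠ 0; then v_{j-1} := N · v_j for j = 2, …, 2.

Pick v_2 = (1, 0, 0, 0)ᵀ.
Then v_1 = N · v_2 = (3, 3, 2, 0)ᵀ.

Sanity check: (A − (0)·I) v_1 = (0, 0, 0, 0)ᵀ = 0. ✓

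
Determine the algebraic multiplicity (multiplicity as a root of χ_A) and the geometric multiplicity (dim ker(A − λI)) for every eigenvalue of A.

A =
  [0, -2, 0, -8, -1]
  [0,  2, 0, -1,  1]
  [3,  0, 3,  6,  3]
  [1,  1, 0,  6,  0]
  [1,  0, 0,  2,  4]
λ = 3: alg = 5, geom = 3

Step 1 — factor the characteristic polynomial to read off the algebraic multiplicities:
  χ_A(x) = (x - 3)^5

Step 2 — compute geometric multiplicities via the rank-nullity identity g(λ) = n − rank(A − λI):
  rank(A − (3)·I) = 2, so dim ker(A − (3)·I) = n − 2 = 3

Summary:
  λ = 3: algebraic multiplicity = 5, geometric multiplicity = 3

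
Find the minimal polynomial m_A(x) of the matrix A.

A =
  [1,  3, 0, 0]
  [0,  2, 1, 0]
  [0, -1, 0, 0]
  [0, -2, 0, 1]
x^3 - 3*x^2 + 3*x - 1

The characteristic polynomial is χ_A(x) = (x - 1)^4, so the eigenvalues are known. The minimal polynomial is
  m_A(x) = Π_λ (x − λ)^{k_λ}
where k_λ is the size of the *largest* Jordan block for λ (equivalently, the smallest k with (A − λI)^k v = 0 for every generalised eigenvector v of λ).

  λ = 1: largest Jordan block has size 3, contributing (x − 1)^3

So m_A(x) = (x - 1)^3 = x^3 - 3*x^2 + 3*x - 1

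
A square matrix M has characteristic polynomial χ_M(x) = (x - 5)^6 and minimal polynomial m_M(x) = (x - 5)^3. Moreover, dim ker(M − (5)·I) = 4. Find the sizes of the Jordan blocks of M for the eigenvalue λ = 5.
Block sizes for λ = 5: [3, 1, 1, 1]

Step 1 — from the characteristic polynomial, algebraic multiplicity of λ = 5 is 6. From dim ker(M − (5)·I) = 4, there are exactly 4 Jordan blocks for λ = 5.
Step 2 — from the minimal polynomial, the factor (x − 5)^3 tells us the largest block for λ = 5 has size 3.
Step 3 — with total size 6, 4 blocks, and largest block 3, the block sizes (in nonincreasing order) are [3, 1, 1, 1].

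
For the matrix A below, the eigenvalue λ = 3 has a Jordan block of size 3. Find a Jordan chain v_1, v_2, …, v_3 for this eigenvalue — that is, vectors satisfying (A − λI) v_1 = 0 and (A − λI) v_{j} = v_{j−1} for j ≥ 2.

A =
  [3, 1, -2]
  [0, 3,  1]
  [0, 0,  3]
A Jordan chain for λ = 3 of length 3:
v_1 = (1, 0, 0)ᵀ
v_2 = (-2, 1, 0)ᵀ
v_3 = (0, 0, 1)ᵀ

Let N = A − (3)·I. We want v_3 with N^3 v_3 = 0 but N^2 v_3 ≠ 0; then v_{j-1} := N · v_j for j = 3, …, 2.

Pick v_3 = (0, 0, 1)ᵀ.
Then v_2 = N · v_3 = (-2, 1, 0)ᵀ.
Then v_1 = N · v_2 = (1, 0, 0)ᵀ.

Sanity check: (A − (3)·I) v_1 = (0, 0, 0)ᵀ = 0. ✓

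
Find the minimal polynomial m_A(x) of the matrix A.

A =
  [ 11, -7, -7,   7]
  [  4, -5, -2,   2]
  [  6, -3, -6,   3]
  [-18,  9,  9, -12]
x^2 + 6*x + 9

The characteristic polynomial is χ_A(x) = (x + 3)^4, so the eigenvalues are known. The minimal polynomial is
  m_A(x) = Π_λ (x − λ)^{k_λ}
where k_λ is the size of the *largest* Jordan block for λ (equivalently, the smallest k with (A − λI)^k v = 0 for every generalised eigenvector v of λ).

  λ = -3: largest Jordan block has size 2, contributing (x + 3)^2

So m_A(x) = (x + 3)^2 = x^2 + 6*x + 9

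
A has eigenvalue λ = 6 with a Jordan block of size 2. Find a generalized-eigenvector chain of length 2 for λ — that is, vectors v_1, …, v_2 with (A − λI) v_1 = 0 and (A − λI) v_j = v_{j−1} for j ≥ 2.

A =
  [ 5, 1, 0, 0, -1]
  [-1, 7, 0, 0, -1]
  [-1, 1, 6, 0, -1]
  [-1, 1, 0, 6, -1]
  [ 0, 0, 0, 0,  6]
A Jordan chain for λ = 6 of length 2:
v_1 = (-1, -1, -1, -1, 0)ᵀ
v_2 = (1, 0, 0, 0, 0)ᵀ

Let N = A − (6)·I. We want v_2 with N^2 v_2 = 0 but N^1 v_2 ≠ 0; then v_{j-1} := N · v_j for j = 2, …, 2.

Pick v_2 = (1, 0, 0, 0, 0)ᵀ.
Then v_1 = N · v_2 = (-1, -1, -1, -1, 0)ᵀ.

Sanity check: (A − (6)·I) v_1 = (0, 0, 0, 0, 0)ᵀ = 0. ✓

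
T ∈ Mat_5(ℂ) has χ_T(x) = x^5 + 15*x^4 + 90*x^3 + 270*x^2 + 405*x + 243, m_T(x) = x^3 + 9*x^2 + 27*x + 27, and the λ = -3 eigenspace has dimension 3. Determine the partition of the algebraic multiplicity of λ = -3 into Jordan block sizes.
Block sizes for λ = -3: [3, 1, 1]

Step 1 — from the characteristic polynomial, algebraic multiplicity of λ = -3 is 5. From dim ker(T − (-3)·I) = 3, there are exactly 3 Jordan blocks for λ = -3.
Step 2 — from the minimal polynomial, the factor (x + 3)^3 tells us the largest block for λ = -3 has size 3.
Step 3 — with total size 5, 3 blocks, and largest block 3, the block sizes (in nonincreasing order) are [3, 1, 1].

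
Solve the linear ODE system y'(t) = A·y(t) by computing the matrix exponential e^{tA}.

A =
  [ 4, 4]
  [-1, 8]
e^{tA} =
  [-2*t*exp(6*t) + exp(6*t), 4*t*exp(6*t)]
  [-t*exp(6*t), 2*t*exp(6*t) + exp(6*t)]

Strategy: write A = P · J · P⁻¹ where J is a Jordan canonical form, so e^{tA} = P · e^{tJ} · P⁻¹, and e^{tJ} can be computed block-by-block.

A has Jordan form
J =
  [6, 1]
  [0, 6]
(up to reordering of blocks).

Per-block formulas:
  For a 2×2 Jordan block J_2(6): exp(t · J_2(6)) = e^(6t)·(I + t·N), where N is the 2×2 nilpotent shift.

After assembling e^{tJ} and conjugating by P, we get:

e^{tA} =
  [-2*t*exp(6*t) + exp(6*t), 4*t*exp(6*t)]
  [-t*exp(6*t), 2*t*exp(6*t) + exp(6*t)]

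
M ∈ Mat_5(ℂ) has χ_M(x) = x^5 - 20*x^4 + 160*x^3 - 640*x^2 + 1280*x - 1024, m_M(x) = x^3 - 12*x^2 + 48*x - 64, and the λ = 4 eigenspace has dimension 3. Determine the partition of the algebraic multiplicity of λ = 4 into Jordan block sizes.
Block sizes for λ = 4: [3, 1, 1]

Step 1 — from the characteristic polynomial, algebraic multiplicity of λ = 4 is 5. From dim ker(M − (4)·I) = 3, there are exactly 3 Jordan blocks for λ = 4.
Step 2 — from the minimal polynomial, the factor (x − 4)^3 tells us the largest block for λ = 4 has size 3.
Step 3 — with total size 5, 3 blocks, and largest block 3, the block sizes (in nonincreasing order) are [3, 1, 1].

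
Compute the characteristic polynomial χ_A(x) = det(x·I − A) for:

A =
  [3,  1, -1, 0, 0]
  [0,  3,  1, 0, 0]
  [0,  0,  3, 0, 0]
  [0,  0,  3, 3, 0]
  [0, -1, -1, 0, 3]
x^5 - 15*x^4 + 90*x^3 - 270*x^2 + 405*x - 243

Expanding det(x·I − A) (e.g. by cofactor expansion or by noting that A is similar to its Jordan form J, which has the same characteristic polynomial as A) gives
  χ_A(x) = x^5 - 15*x^4 + 90*x^3 - 270*x^2 + 405*x - 243
which factors as (x - 3)^5. The eigenvalues (with algebraic multiplicities) are λ = 3 with multiplicity 5.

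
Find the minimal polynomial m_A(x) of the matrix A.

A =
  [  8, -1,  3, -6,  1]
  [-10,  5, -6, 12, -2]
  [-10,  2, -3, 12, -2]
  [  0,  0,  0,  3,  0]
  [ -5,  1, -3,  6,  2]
x^2 - 6*x + 9

The characteristic polynomial is χ_A(x) = (x - 3)^5, so the eigenvalues are known. The minimal polynomial is
  m_A(x) = Π_λ (x − λ)^{k_λ}
where k_λ is the size of the *largest* Jordan block for λ (equivalently, the smallest k with (A − λI)^k v = 0 for every generalised eigenvector v of λ).

  λ = 3: largest Jordan block has size 2, contributing (x − 3)^2

So m_A(x) = (x - 3)^2 = x^2 - 6*x + 9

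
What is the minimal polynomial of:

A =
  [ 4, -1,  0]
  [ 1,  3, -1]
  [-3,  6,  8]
x^3 - 15*x^2 + 75*x - 125

The characteristic polynomial is χ_A(x) = (x - 5)^3, so the eigenvalues are known. The minimal polynomial is
  m_A(x) = Π_λ (x − λ)^{k_λ}
where k_λ is the size of the *largest* Jordan block for λ (equivalently, the smallest k with (A − λI)^k v = 0 for every generalised eigenvector v of λ).

  λ = 5: largest Jordan block has size 3, contributing (x − 5)^3

So m_A(x) = (x - 5)^3 = x^3 - 15*x^2 + 75*x - 125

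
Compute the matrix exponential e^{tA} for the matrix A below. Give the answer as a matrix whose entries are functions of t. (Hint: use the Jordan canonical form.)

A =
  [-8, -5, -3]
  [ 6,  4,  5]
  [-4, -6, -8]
e^{tA} =
  [-t^2*exp(-4*t) - 4*t*exp(-4*t) + exp(-4*t), -t^2*exp(-4*t) - 5*t*exp(-4*t), -t^2*exp(-4*t)/2 - 3*t*exp(-4*t)]
  [2*t^2*exp(-4*t) + 6*t*exp(-4*t), 2*t^2*exp(-4*t) + 8*t*exp(-4*t) + exp(-4*t), t^2*exp(-4*t) + 5*t*exp(-4*t)]
  [-2*t^2*exp(-4*t) - 4*t*exp(-4*t), -2*t^2*exp(-4*t) - 6*t*exp(-4*t), -t^2*exp(-4*t) - 4*t*exp(-4*t) + exp(-4*t)]

Strategy: write A = P · J · P⁻¹ where J is a Jordan canonical form, so e^{tA} = P · e^{tJ} · P⁻¹, and e^{tJ} can be computed block-by-block.

A has Jordan form
J =
  [-4,  1,  0]
  [ 0, -4,  1]
  [ 0,  0, -4]
(up to reordering of blocks).

Per-block formulas:
  For a 3×3 Jordan block J_3(-4): exp(t · J_3(-4)) = e^(-4t)·(I + t·N + (t^2/2)·N^2), where N is the 3×3 nilpotent shift.

After assembling e^{tJ} and conjugating by P, we get:

e^{tA} =
  [-t^2*exp(-4*t) - 4*t*exp(-4*t) + exp(-4*t), -t^2*exp(-4*t) - 5*t*exp(-4*t), -t^2*exp(-4*t)/2 - 3*t*exp(-4*t)]
  [2*t^2*exp(-4*t) + 6*t*exp(-4*t), 2*t^2*exp(-4*t) + 8*t*exp(-4*t) + exp(-4*t), t^2*exp(-4*t) + 5*t*exp(-4*t)]
  [-2*t^2*exp(-4*t) - 4*t*exp(-4*t), -2*t^2*exp(-4*t) - 6*t*exp(-4*t), -t^2*exp(-4*t) - 4*t*exp(-4*t) + exp(-4*t)]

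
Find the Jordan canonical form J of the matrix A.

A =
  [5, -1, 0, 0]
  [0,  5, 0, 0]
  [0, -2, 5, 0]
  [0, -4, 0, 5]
J_2(5) ⊕ J_1(5) ⊕ J_1(5)

The characteristic polynomial is
  det(x·I − A) = x^4 - 20*x^3 + 150*x^2 - 500*x + 625 = (x - 5)^4

Eigenvalues and multiplicities (the geometric multiplicity of λ is n − rank(A − λI), which equals the number of Jordan blocks for λ):
  λ = 5: algebraic multiplicity = 4, geometric multiplicity = 3

Determining the block sizes for each eigenvalue:
  λ = 5: 3 blocks summing to 4 forces exactly one block of size 2 and the rest size 1 → block sizes [2, 1, 1]

Assembling the blocks gives a Jordan form
J =
  [5, 1, 0, 0]
  [0, 5, 0, 0]
  [0, 0, 5, 0]
  [0, 0, 0, 5]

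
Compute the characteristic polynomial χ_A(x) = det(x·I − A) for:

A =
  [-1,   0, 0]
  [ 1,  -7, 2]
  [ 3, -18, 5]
x^3 + 3*x^2 + 3*x + 1

Expanding det(x·I − A) (e.g. by cofactor expansion or by noting that A is similar to its Jordan form J, which has the same characteristic polynomial as A) gives
  χ_A(x) = x^3 + 3*x^2 + 3*x + 1
which factors as (x + 1)^3. The eigenvalues (with algebraic multiplicities) are λ = -1 with multiplicity 3.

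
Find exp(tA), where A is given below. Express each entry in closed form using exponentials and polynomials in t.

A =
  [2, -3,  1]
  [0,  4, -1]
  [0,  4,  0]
e^{tA} =
  [exp(2*t), -t^2*exp(2*t) - 3*t*exp(2*t), t^2*exp(2*t)/2 + t*exp(2*t)]
  [0, 2*t*exp(2*t) + exp(2*t), -t*exp(2*t)]
  [0, 4*t*exp(2*t), -2*t*exp(2*t) + exp(2*t)]

Strategy: write A = P · J · P⁻¹ where J is a Jordan canonical form, so e^{tA} = P · e^{tJ} · P⁻¹, and e^{tJ} can be computed block-by-block.

A has Jordan form
J =
  [2, 1, 0]
  [0, 2, 1]
  [0, 0, 2]
(up to reordering of blocks).

Per-block formulas:
  For a 3×3 Jordan block J_3(2): exp(t · J_3(2)) = e^(2t)·(I + t·N + (t^2/2)·N^2), where N is the 3×3 nilpotent shift.

After assembling e^{tJ} and conjugating by P, we get:

e^{tA} =
  [exp(2*t), -t^2*exp(2*t) - 3*t*exp(2*t), t^2*exp(2*t)/2 + t*exp(2*t)]
  [0, 2*t*exp(2*t) + exp(2*t), -t*exp(2*t)]
  [0, 4*t*exp(2*t), -2*t*exp(2*t) + exp(2*t)]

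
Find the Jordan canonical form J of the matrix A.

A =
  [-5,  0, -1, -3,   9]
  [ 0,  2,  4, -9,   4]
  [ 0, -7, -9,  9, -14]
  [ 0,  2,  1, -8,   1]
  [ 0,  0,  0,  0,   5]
J_3(-5) ⊕ J_1(-5) ⊕ J_1(5)

The characteristic polynomial is
  det(x·I − A) = x^5 + 15*x^4 + 50*x^3 - 250*x^2 - 1875*x - 3125 = (x - 5)*(x + 5)^4

Eigenvalues and multiplicities (the geometric multiplicity of λ is n − rank(A − λI), which equals the number of Jordan blocks for λ):
  λ = -5: algebraic multiplicity = 4, geometric multiplicity = 2
  λ = 5: algebraic multiplicity = 1, geometric multiplicity = 1

Determining the block sizes for each eigenvalue:
  λ = -5: with am = 4 and gm = 2, the partition is not yet determined (e.g. several partitions of 4 into 2 parts exist). Let N = A − (-5)·I. Computing rank(N^1) = 3, rank(N^2) = 2, rank(N^3) = 1; the number of blocks of size ≥ j is rank(N^{j−1}) − rank(N^j), giving [2, 1, 1]. So we have 1 block(s) of size 3, 1 block(s) of size 1 → block sizes [3, 1]
  λ = 5: one block (gm = 1), so the single block has size am = 1 → block sizes [1]

Assembling the blocks gives a Jordan form
J =
  [-5,  1,  0,  0, 0]
  [ 0, -5,  1,  0, 0]
  [ 0,  0, -5,  0, 0]
  [ 0,  0,  0, -5, 0]
  [ 0,  0,  0,  0, 5]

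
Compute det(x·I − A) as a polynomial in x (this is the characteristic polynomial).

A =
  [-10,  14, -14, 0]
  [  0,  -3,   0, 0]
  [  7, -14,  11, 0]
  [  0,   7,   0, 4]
x^4 - 2*x^3 - 23*x^2 + 24*x + 144

Expanding det(x·I − A) (e.g. by cofactor expansion or by noting that A is similar to its Jordan form J, which has the same characteristic polynomial as A) gives
  χ_A(x) = x^4 - 2*x^3 - 23*x^2 + 24*x + 144
which factors as (x - 4)^2*(x + 3)^2. The eigenvalues (with algebraic multiplicities) are λ = -3 with multiplicity 2, λ = 4 with multiplicity 2.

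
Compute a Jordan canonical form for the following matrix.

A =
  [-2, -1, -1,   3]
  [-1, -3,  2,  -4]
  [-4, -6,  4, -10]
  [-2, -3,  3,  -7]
J_3(-2) ⊕ J_1(-2)

The characteristic polynomial is
  det(x·I − A) = x^4 + 8*x^3 + 24*x^2 + 32*x + 16 = (x + 2)^4

Eigenvalues and multiplicities (the geometric multiplicity of λ is n − rank(A − λI), which equals the number of Jordan blocks for λ):
  λ = -2: algebraic multiplicity = 4, geometric multiplicity = 2

Determining the block sizes for each eigenvalue:
  λ = -2: with am = 4 and gm = 2, the partition is not yet determined (e.g. several partitions of 4 into 2 parts exist). Let N = A − (-2)·I. Computing rank(N^1) = 2, rank(N^2) = 1, rank(N^3) = 0; the number of blocks of size ≥ j is rank(N^{j−1}) − rank(N^j), giving [2, 1, 1]. So we have 1 block(s) of size 3, 1 block(s) of size 1 → block sizes [3, 1]

Assembling the blocks gives a Jordan form
J =
  [-2,  1,  0,  0]
  [ 0, -2,  1,  0]
  [ 0,  0, -2,  0]
  [ 0,  0,  0, -2]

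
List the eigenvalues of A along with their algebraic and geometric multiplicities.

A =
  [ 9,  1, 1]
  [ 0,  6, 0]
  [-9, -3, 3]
λ = 6: alg = 3, geom = 2

Step 1 — factor the characteristic polynomial to read off the algebraic multiplicities:
  χ_A(x) = (x - 6)^3

Step 2 — compute geometric multiplicities via the rank-nullity identity g(λ) = n − rank(A − λI):
  rank(A − (6)·I) = 1, so dim ker(A − (6)·I) = n − 1 = 2

Summary:
  λ = 6: algebraic multiplicity = 3, geometric multiplicity = 2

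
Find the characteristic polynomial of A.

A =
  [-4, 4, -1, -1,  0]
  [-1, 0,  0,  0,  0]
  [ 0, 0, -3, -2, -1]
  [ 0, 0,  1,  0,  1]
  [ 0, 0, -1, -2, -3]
x^5 + 10*x^4 + 40*x^3 + 80*x^2 + 80*x + 32

Expanding det(x·I − A) (e.g. by cofactor expansion or by noting that A is similar to its Jordan form J, which has the same characteristic polynomial as A) gives
  χ_A(x) = x^5 + 10*x^4 + 40*x^3 + 80*x^2 + 80*x + 32
which factors as (x + 2)^5. The eigenvalues (with algebraic multiplicities) are λ = -2 with multiplicity 5.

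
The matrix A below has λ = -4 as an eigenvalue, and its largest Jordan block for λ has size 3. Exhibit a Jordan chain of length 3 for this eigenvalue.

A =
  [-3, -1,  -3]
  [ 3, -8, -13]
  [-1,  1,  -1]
A Jordan chain for λ = -4 of length 3:
v_1 = (1, 4, -1)ᵀ
v_2 = (1, 3, -1)ᵀ
v_3 = (1, 0, 0)ᵀ

Let N = A − (-4)·I. We want v_3 with N^3 v_3 = 0 but N^2 v_3 ≠ 0; then v_{j-1} := N · v_j for j = 3, …, 2.

Pick v_3 = (1, 0, 0)ᵀ.
Then v_2 = N · v_3 = (1, 3, -1)ᵀ.
Then v_1 = N · v_2 = (1, 4, -1)ᵀ.

Sanity check: (A − (-4)·I) v_1 = (0, 0, 0)ᵀ = 0. ✓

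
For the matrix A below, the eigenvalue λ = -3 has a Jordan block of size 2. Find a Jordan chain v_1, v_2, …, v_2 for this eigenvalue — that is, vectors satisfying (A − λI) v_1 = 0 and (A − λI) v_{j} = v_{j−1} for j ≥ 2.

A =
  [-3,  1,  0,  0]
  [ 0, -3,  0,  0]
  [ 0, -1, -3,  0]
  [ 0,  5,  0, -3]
A Jordan chain for λ = -3 of length 2:
v_1 = (1, 0, -1, 5)ᵀ
v_2 = (0, 1, 0, 0)ᵀ

Let N = A − (-3)·I. We want v_2 with N^2 v_2 = 0 but N^1 v_2 ≠ 0; then v_{j-1} := N · v_j for j = 2, …, 2.

Pick v_2 = (0, 1, 0, 0)ᵀ.
Then v_1 = N · v_2 = (1, 0, -1, 5)ᵀ.

Sanity check: (A − (-3)·I) v_1 = (0, 0, 0, 0)ᵀ = 0. ✓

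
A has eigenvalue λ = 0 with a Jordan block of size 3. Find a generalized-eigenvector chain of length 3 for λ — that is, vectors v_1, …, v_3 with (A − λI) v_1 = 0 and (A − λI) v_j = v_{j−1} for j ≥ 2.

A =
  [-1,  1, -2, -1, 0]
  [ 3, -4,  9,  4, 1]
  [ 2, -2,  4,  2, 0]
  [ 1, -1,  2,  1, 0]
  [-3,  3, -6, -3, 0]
A Jordan chain for λ = 0 of length 3:
v_1 = (-1, 4, 2, 1, -3)ᵀ
v_2 = (-1, 3, 2, 1, -3)ᵀ
v_3 = (1, 0, 0, 0, 0)ᵀ

Let N = A − (0)·I. We want v_3 with N^3 v_3 = 0 but N^2 v_3 ≠ 0; then v_{j-1} := N · v_j for j = 3, …, 2.

Pick v_3 = (1, 0, 0, 0, 0)ᵀ.
Then v_2 = N · v_3 = (-1, 3, 2, 1, -3)ᵀ.
Then v_1 = N · v_2 = (-1, 4, 2, 1, -3)ᵀ.

Sanity check: (A − (0)·I) v_1 = (0, 0, 0, 0, 0)ᵀ = 0. ✓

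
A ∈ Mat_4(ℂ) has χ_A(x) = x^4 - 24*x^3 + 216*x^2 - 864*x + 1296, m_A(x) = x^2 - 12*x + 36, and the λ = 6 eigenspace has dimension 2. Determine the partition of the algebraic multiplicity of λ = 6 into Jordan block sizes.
Block sizes for λ = 6: [2, 2]

Step 1 — from the characteristic polynomial, algebraic multiplicity of λ = 6 is 4. From dim ker(A − (6)·I) = 2, there are exactly 2 Jordan blocks for λ = 6.
Step 2 — from the minimal polynomial, the factor (x − 6)^2 tells us the largest block for λ = 6 has size 2.
Step 3 — with total size 4, 2 blocks, and largest block 2, the block sizes (in nonincreasing order) are [2, 2].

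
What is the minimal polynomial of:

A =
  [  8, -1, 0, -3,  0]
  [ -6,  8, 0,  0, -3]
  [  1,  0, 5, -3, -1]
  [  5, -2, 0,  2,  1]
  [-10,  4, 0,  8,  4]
x^4 - 22*x^3 + 181*x^2 - 660*x + 900

The characteristic polynomial is χ_A(x) = (x - 6)^2*(x - 5)^3, so the eigenvalues are known. The minimal polynomial is
  m_A(x) = Π_λ (x − λ)^{k_λ}
where k_λ is the size of the *largest* Jordan block for λ (equivalently, the smallest k with (A − λI)^k v = 0 for every generalised eigenvector v of λ).

  λ = 5: largest Jordan block has size 2, contributing (x − 5)^2
  λ = 6: largest Jordan block has size 2, contributing (x − 6)^2

So m_A(x) = (x - 6)^2*(x - 5)^2 = x^4 - 22*x^3 + 181*x^2 - 660*x + 900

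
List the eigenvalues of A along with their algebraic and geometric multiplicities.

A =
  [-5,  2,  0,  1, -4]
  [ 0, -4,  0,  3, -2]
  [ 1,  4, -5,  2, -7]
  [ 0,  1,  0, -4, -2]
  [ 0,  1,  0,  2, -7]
λ = -5: alg = 5, geom = 2

Step 1 — factor the characteristic polynomial to read off the algebraic multiplicities:
  χ_A(x) = (x + 5)^5

Step 2 — compute geometric multiplicities via the rank-nullity identity g(λ) = n − rank(A − λI):
  rank(A − (-5)·I) = 3, so dim ker(A − (-5)·I) = n − 3 = 2

Summary:
  λ = -5: algebraic multiplicity = 5, geometric multiplicity = 2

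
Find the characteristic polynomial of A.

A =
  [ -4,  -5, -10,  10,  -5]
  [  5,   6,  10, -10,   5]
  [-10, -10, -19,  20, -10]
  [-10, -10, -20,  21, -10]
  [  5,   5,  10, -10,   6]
x^5 - 10*x^4 + 30*x^3 - 40*x^2 + 25*x - 6

Expanding det(x·I − A) (e.g. by cofactor expansion or by noting that A is similar to its Jordan form J, which has the same characteristic polynomial as A) gives
  χ_A(x) = x^5 - 10*x^4 + 30*x^3 - 40*x^2 + 25*x - 6
which factors as (x - 6)*(x - 1)^4. The eigenvalues (with algebraic multiplicities) are λ = 1 with multiplicity 4, λ = 6 with multiplicity 1.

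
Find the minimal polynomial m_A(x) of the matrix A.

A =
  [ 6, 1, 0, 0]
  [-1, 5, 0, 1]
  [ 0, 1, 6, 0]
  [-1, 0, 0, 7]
x^3 - 18*x^2 + 108*x - 216

The characteristic polynomial is χ_A(x) = (x - 6)^4, so the eigenvalues are known. The minimal polynomial is
  m_A(x) = Π_λ (x − λ)^{k_λ}
where k_λ is the size of the *largest* Jordan block for λ (equivalently, the smallest k with (A − λI)^k v = 0 for every generalised eigenvector v of λ).

  λ = 6: largest Jordan block has size 3, contributing (x − 6)^3

So m_A(x) = (x - 6)^3 = x^3 - 18*x^2 + 108*x - 216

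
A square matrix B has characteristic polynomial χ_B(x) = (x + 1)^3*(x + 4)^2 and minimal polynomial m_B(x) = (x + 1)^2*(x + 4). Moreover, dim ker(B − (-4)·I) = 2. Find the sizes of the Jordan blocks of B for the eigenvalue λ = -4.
Block sizes for λ = -4: [1, 1]

Step 1 — from the characteristic polynomial, algebraic multiplicity of λ = -4 is 2. From dim ker(B − (-4)·I) = 2, there are exactly 2 Jordan blocks for λ = -4.
Step 2 — from the minimal polynomial, the factor (x + 4) tells us the largest block for λ = -4 has size 1.
Step 3 — with total size 2, 2 blocks, and largest block 1, the block sizes (in nonincreasing order) are [1, 1].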